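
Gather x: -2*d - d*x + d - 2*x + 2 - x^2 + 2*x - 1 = -d*x - d - x^2 + 1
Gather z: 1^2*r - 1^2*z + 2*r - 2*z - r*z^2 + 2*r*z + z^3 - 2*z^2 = 3*r + z^3 + z^2*(-r - 2) + z*(2*r - 3)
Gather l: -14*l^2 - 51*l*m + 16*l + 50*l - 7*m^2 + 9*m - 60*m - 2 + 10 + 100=-14*l^2 + l*(66 - 51*m) - 7*m^2 - 51*m + 108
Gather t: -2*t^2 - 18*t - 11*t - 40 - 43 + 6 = -2*t^2 - 29*t - 77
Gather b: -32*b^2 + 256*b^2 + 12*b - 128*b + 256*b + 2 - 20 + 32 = 224*b^2 + 140*b + 14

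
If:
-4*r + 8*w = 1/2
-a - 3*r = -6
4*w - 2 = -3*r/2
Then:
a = 9/2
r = 1/2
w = 5/16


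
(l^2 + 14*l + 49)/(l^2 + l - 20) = (l^2 + 14*l + 49)/(l^2 + l - 20)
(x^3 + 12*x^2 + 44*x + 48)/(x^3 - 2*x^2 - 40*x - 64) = (x + 6)/(x - 8)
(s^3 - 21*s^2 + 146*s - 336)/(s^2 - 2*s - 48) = (s^2 - 13*s + 42)/(s + 6)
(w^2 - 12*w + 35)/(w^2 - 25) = (w - 7)/(w + 5)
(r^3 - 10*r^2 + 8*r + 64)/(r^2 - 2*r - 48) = (r^2 - 2*r - 8)/(r + 6)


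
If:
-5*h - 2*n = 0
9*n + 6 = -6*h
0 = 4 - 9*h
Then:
No Solution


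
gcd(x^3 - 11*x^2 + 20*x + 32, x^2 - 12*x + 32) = x^2 - 12*x + 32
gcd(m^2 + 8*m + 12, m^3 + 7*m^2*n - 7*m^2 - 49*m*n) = 1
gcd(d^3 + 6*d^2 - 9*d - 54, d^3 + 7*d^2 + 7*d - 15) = d + 3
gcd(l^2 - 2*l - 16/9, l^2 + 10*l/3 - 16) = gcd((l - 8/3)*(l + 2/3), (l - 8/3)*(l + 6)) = l - 8/3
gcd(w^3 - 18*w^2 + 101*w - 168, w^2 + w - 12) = w - 3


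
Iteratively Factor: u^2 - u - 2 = (u - 2)*(u + 1)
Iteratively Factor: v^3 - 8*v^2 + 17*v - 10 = (v - 1)*(v^2 - 7*v + 10) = (v - 2)*(v - 1)*(v - 5)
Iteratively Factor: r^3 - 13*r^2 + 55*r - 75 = (r - 5)*(r^2 - 8*r + 15) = (r - 5)*(r - 3)*(r - 5)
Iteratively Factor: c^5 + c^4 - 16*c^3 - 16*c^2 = (c - 4)*(c^4 + 5*c^3 + 4*c^2) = c*(c - 4)*(c^3 + 5*c^2 + 4*c) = c*(c - 4)*(c + 4)*(c^2 + c) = c*(c - 4)*(c + 1)*(c + 4)*(c)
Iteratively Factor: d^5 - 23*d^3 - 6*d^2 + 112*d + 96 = (d + 2)*(d^4 - 2*d^3 - 19*d^2 + 32*d + 48) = (d + 1)*(d + 2)*(d^3 - 3*d^2 - 16*d + 48) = (d - 3)*(d + 1)*(d + 2)*(d^2 - 16) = (d - 4)*(d - 3)*(d + 1)*(d + 2)*(d + 4)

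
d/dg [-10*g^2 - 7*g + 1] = -20*g - 7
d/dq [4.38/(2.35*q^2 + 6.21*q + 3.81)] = (-20.586*q - 27.1998)/(2.35*q^2 + 6.21*q + 3.81)^2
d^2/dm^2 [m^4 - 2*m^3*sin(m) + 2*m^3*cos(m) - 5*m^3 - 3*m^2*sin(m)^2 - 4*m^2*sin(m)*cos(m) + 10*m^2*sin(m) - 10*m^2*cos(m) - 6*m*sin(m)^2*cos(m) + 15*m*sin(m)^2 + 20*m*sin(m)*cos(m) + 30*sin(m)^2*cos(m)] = -2*sqrt(2)*m^3*cos(m + pi/4) - 22*m^2*sin(m) + 8*m^2*sin(2*m) - 2*m^2*cos(m) - 6*m^2*cos(2*m) + 12*m^2 + 28*m*sin(m) - 52*m*sin(2*m) + 107*m*cos(m)/2 + 14*m*cos(2*m) - 27*m*cos(3*m)/2 - 30*m + 23*sin(m) + 26*sin(2*m) - 9*sin(3*m) - 55*cos(m)/2 + 43*cos(2*m) + 135*cos(3*m)/2 - 3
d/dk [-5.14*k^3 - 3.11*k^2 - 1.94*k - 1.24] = -15.42*k^2 - 6.22*k - 1.94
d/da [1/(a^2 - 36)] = -2*a/(a^2 - 36)^2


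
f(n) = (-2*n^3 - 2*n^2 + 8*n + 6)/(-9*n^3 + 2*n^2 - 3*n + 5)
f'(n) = (-6*n^2 - 4*n + 8)/(-9*n^3 + 2*n^2 - 3*n + 5) + (27*n^2 - 4*n + 3)*(-2*n^3 - 2*n^2 + 8*n + 6)/(-9*n^3 + 2*n^2 - 3*n + 5)^2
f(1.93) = 0.01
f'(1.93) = 0.37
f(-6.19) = 0.16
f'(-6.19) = -0.01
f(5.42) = 0.24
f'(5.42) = 0.00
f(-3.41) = 0.09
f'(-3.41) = -0.05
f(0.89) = -4.17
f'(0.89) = 35.83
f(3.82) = 0.22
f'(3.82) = 0.02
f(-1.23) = -0.11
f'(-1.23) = -0.05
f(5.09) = 0.23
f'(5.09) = 0.01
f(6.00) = 0.24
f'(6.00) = 0.00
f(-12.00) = 0.19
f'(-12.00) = 0.00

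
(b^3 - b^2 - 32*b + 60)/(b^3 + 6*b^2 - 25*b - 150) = (b - 2)/(b + 5)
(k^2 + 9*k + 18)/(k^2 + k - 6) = (k + 6)/(k - 2)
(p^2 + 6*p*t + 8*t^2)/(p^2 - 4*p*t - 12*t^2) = (p + 4*t)/(p - 6*t)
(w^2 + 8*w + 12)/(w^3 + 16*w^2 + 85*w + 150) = (w + 2)/(w^2 + 10*w + 25)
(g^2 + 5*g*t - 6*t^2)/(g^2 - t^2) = (g + 6*t)/(g + t)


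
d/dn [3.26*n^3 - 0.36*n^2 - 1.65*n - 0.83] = 9.78*n^2 - 0.72*n - 1.65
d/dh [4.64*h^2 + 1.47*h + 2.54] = 9.28*h + 1.47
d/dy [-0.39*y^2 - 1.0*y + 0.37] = -0.78*y - 1.0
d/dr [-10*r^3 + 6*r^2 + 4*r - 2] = -30*r^2 + 12*r + 4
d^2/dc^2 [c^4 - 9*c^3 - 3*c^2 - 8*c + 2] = 12*c^2 - 54*c - 6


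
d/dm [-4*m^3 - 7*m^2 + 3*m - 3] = -12*m^2 - 14*m + 3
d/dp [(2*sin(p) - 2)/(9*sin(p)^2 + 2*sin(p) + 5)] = 2*(-9*sin(p)^2 + 18*sin(p) + 7)*cos(p)/(9*sin(p)^2 + 2*sin(p) + 5)^2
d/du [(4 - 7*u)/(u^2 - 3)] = (7*u^2 - 8*u + 21)/(u^4 - 6*u^2 + 9)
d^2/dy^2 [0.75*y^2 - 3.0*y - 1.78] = 1.50000000000000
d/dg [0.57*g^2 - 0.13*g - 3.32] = 1.14*g - 0.13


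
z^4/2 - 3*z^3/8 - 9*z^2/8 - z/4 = z*(z/2 + 1/2)*(z - 2)*(z + 1/4)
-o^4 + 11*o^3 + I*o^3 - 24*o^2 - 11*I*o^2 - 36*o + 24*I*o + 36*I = (o - 6)^2*(I*o + 1)*(I*o + I)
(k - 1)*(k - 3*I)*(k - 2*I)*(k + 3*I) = k^4 - k^3 - 2*I*k^3 + 9*k^2 + 2*I*k^2 - 9*k - 18*I*k + 18*I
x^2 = x^2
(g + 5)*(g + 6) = g^2 + 11*g + 30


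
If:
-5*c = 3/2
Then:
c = -3/10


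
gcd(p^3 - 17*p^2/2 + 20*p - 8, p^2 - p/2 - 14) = p - 4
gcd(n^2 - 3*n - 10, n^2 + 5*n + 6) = n + 2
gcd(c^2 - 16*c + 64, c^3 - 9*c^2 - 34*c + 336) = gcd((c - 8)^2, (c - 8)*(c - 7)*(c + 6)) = c - 8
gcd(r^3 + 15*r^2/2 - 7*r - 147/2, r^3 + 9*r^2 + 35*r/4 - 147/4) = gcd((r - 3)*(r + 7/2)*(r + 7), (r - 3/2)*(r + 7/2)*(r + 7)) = r^2 + 21*r/2 + 49/2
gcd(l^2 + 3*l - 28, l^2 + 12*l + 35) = l + 7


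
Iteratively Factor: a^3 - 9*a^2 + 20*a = (a - 4)*(a^2 - 5*a) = a*(a - 4)*(a - 5)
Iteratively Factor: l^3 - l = (l + 1)*(l^2 - l) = (l - 1)*(l + 1)*(l)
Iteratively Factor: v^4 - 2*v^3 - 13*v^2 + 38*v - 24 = (v - 2)*(v^3 - 13*v + 12) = (v - 2)*(v + 4)*(v^2 - 4*v + 3) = (v - 3)*(v - 2)*(v + 4)*(v - 1)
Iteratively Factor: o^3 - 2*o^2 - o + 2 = (o - 2)*(o^2 - 1) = (o - 2)*(o - 1)*(o + 1)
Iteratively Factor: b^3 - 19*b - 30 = (b - 5)*(b^2 + 5*b + 6) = (b - 5)*(b + 2)*(b + 3)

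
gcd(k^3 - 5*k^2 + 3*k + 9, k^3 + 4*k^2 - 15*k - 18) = k^2 - 2*k - 3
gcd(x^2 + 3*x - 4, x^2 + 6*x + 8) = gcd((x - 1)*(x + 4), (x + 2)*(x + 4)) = x + 4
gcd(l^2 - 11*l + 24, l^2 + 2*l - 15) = l - 3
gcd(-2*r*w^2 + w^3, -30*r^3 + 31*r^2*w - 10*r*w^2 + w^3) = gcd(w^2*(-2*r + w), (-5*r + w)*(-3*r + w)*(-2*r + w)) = 2*r - w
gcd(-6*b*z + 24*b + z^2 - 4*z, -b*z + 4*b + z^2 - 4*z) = z - 4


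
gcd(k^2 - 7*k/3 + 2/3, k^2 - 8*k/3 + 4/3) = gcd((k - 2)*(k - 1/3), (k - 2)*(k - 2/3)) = k - 2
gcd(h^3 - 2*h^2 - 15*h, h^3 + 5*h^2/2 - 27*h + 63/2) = 1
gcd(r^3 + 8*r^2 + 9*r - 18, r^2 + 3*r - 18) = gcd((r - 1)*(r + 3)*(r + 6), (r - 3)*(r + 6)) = r + 6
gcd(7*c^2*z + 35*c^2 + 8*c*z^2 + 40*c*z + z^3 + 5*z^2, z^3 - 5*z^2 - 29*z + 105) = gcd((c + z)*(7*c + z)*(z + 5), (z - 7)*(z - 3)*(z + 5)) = z + 5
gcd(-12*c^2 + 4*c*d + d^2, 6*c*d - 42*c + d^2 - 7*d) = 6*c + d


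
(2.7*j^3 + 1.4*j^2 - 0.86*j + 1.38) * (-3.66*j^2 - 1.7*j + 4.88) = -9.882*j^5 - 9.714*j^4 + 13.9436*j^3 + 3.2432*j^2 - 6.5428*j + 6.7344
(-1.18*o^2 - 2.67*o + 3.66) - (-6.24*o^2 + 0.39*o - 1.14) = 5.06*o^2 - 3.06*o + 4.8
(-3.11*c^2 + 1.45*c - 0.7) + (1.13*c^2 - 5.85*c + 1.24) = -1.98*c^2 - 4.4*c + 0.54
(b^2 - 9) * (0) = 0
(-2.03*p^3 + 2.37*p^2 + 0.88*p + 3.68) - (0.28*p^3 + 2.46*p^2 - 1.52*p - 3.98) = -2.31*p^3 - 0.0899999999999999*p^2 + 2.4*p + 7.66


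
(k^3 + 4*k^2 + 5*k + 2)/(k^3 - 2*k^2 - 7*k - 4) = (k + 2)/(k - 4)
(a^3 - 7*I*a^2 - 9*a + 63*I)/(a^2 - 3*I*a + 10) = (a^3 - 7*I*a^2 - 9*a + 63*I)/(a^2 - 3*I*a + 10)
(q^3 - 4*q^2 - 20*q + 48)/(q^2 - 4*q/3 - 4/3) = 3*(q^2 - 2*q - 24)/(3*q + 2)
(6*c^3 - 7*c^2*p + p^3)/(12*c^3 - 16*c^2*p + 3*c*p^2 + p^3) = (3*c + p)/(6*c + p)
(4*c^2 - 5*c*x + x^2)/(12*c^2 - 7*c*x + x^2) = (-c + x)/(-3*c + x)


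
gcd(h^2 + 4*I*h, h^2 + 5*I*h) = h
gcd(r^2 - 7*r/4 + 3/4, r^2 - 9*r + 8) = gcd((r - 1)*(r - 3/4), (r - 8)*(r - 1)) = r - 1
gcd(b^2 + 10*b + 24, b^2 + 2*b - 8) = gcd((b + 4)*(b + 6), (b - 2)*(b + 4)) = b + 4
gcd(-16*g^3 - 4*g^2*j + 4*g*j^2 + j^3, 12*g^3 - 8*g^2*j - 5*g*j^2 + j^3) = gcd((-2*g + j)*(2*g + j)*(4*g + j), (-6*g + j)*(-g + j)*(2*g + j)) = 2*g + j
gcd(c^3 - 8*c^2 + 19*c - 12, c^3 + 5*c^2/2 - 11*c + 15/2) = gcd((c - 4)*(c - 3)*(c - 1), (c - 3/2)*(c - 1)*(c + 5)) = c - 1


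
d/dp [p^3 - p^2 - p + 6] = 3*p^2 - 2*p - 1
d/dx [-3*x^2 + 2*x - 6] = 2 - 6*x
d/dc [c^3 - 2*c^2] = c*(3*c - 4)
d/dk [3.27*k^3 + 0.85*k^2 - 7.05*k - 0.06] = 9.81*k^2 + 1.7*k - 7.05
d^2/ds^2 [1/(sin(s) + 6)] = (6*sin(s) + cos(s)^2 + 1)/(sin(s) + 6)^3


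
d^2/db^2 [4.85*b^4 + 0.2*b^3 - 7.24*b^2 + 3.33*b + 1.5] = 58.2*b^2 + 1.2*b - 14.48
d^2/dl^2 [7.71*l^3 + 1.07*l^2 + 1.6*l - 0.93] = 46.26*l + 2.14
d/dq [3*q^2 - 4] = 6*q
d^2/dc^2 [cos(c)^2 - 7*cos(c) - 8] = 7*cos(c) - 2*cos(2*c)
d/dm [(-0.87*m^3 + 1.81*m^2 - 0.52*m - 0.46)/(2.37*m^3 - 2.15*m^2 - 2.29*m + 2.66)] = (8.88178419700125e-16*m^5 - 2.4192*m^4 + 6.4494*m^3 - 8.9349*m^2 + 7.6512*m - 2.4366)/(5.6169*m^6 - 10.191*m^5 - 6.2321*m^4 + 22.4554*m^3 - 6.1939*m^2 - 12.1828*m + 7.0756)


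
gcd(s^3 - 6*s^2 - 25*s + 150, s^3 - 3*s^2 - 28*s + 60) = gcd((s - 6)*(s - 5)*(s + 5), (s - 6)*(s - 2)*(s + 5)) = s^2 - s - 30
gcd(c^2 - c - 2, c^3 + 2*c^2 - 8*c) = c - 2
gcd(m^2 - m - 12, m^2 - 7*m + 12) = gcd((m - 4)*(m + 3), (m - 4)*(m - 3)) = m - 4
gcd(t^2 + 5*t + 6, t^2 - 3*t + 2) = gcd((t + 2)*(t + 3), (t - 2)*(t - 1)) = 1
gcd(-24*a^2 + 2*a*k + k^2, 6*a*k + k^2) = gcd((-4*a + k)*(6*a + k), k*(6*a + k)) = 6*a + k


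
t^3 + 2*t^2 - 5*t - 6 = (t - 2)*(t + 1)*(t + 3)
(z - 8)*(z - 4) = z^2 - 12*z + 32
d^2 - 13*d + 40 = (d - 8)*(d - 5)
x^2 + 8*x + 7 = (x + 1)*(x + 7)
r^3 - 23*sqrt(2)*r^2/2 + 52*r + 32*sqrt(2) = (r - 8*sqrt(2))*(r - 4*sqrt(2))*(r + sqrt(2)/2)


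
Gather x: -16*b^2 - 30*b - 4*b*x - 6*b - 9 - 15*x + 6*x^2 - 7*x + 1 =-16*b^2 - 36*b + 6*x^2 + x*(-4*b - 22) - 8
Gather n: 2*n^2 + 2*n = 2*n^2 + 2*n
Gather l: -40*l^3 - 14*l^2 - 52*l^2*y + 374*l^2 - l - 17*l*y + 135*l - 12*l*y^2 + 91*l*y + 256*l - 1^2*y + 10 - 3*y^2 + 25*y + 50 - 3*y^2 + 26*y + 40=-40*l^3 + l^2*(360 - 52*y) + l*(-12*y^2 + 74*y + 390) - 6*y^2 + 50*y + 100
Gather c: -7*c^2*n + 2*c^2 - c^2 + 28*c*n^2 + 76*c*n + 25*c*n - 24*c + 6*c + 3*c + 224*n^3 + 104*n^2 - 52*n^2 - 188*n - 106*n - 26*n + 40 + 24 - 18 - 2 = c^2*(1 - 7*n) + c*(28*n^2 + 101*n - 15) + 224*n^3 + 52*n^2 - 320*n + 44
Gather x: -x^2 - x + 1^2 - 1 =-x^2 - x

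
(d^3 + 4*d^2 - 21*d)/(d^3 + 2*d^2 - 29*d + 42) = d/(d - 2)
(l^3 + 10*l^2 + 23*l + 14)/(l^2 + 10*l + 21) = (l^2 + 3*l + 2)/(l + 3)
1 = 1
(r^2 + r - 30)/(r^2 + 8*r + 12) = (r - 5)/(r + 2)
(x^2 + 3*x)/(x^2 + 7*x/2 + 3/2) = 2*x/(2*x + 1)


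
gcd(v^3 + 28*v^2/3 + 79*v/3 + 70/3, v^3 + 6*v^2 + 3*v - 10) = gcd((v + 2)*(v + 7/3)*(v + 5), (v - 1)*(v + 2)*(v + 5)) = v^2 + 7*v + 10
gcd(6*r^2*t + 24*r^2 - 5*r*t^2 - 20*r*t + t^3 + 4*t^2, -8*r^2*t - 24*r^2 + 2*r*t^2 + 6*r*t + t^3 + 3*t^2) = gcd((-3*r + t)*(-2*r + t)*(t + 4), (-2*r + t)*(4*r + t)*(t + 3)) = 2*r - t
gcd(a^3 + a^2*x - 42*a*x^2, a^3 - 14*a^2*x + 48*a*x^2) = -a^2 + 6*a*x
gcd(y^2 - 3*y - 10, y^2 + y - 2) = y + 2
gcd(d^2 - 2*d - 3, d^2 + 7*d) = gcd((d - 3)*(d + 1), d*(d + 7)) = 1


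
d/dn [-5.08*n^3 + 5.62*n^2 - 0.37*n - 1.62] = -15.24*n^2 + 11.24*n - 0.37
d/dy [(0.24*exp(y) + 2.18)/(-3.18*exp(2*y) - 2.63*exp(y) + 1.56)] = (0.7632*exp(2*y) + 13.8648*exp(y) + 6.1078)*exp(y)/(10.1124*exp(4*y) + 16.7268*exp(3*y) - 3.0047*exp(2*y) - 8.2056*exp(y) + 2.4336)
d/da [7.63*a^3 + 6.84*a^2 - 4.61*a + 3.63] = 22.89*a^2 + 13.68*a - 4.61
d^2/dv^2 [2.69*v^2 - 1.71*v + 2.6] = 5.38000000000000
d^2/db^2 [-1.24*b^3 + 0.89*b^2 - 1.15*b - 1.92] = 1.78 - 7.44*b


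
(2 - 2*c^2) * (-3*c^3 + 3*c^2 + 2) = 6*c^5 - 6*c^4 - 6*c^3 + 2*c^2 + 4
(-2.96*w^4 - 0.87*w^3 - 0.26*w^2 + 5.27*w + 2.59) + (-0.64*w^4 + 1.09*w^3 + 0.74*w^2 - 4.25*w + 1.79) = -3.6*w^4 + 0.22*w^3 + 0.48*w^2 + 1.02*w + 4.38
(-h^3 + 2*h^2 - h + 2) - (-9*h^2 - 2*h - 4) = -h^3 + 11*h^2 + h + 6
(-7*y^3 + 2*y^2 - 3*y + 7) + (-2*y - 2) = -7*y^3 + 2*y^2 - 5*y + 5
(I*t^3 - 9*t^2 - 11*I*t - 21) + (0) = I*t^3 - 9*t^2 - 11*I*t - 21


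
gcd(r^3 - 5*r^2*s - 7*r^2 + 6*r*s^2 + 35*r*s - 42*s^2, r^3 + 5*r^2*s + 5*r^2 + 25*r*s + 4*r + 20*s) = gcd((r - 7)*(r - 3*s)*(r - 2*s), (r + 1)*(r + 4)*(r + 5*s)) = 1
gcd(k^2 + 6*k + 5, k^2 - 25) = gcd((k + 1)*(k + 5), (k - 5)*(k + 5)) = k + 5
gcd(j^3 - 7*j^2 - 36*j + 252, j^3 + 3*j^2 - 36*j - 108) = j^2 - 36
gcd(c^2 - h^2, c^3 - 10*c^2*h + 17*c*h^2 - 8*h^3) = c - h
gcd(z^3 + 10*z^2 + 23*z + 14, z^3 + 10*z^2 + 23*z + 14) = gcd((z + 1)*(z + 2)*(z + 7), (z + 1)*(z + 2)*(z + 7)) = z^3 + 10*z^2 + 23*z + 14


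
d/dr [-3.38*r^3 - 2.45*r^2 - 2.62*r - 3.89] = -10.14*r^2 - 4.9*r - 2.62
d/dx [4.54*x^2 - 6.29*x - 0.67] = 9.08*x - 6.29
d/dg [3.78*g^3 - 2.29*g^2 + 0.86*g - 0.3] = 11.34*g^2 - 4.58*g + 0.86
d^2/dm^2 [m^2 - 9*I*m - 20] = 2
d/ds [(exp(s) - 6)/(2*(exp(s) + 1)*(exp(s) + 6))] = (-exp(2*s) + 12*exp(s) + 48)*exp(s)/(2*(exp(4*s) + 14*exp(3*s) + 61*exp(2*s) + 84*exp(s) + 36))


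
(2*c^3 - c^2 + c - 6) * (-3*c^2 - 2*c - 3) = -6*c^5 - c^4 - 7*c^3 + 19*c^2 + 9*c + 18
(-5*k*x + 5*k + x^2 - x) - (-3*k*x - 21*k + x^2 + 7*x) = -2*k*x + 26*k - 8*x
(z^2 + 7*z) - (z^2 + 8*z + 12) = -z - 12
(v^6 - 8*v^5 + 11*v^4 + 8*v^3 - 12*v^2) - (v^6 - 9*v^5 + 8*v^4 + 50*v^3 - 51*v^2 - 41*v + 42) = v^5 + 3*v^4 - 42*v^3 + 39*v^2 + 41*v - 42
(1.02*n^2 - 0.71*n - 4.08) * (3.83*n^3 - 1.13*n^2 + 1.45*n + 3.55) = 3.9066*n^5 - 3.8719*n^4 - 13.3451*n^3 + 7.2019*n^2 - 8.4365*n - 14.484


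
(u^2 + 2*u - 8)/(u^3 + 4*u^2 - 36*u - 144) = (u - 2)/(u^2 - 36)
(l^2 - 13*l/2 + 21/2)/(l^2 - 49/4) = 2*(l - 3)/(2*l + 7)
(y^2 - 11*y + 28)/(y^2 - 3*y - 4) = (y - 7)/(y + 1)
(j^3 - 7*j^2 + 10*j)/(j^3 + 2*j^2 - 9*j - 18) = j*(j^2 - 7*j + 10)/(j^3 + 2*j^2 - 9*j - 18)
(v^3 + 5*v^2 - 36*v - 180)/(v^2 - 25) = (v^2 - 36)/(v - 5)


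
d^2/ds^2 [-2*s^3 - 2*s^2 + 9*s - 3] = -12*s - 4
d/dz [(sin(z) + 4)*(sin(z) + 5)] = (2*sin(z) + 9)*cos(z)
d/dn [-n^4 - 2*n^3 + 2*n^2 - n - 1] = -4*n^3 - 6*n^2 + 4*n - 1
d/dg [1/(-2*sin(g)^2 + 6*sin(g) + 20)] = (2*sin(g) - 3)*cos(g)/(2*(sin(g) - 5)^2*(sin(g) + 2)^2)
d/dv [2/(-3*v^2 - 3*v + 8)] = 6*(2*v + 1)/(3*v^2 + 3*v - 8)^2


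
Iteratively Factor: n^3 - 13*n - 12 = (n + 1)*(n^2 - n - 12) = (n + 1)*(n + 3)*(n - 4)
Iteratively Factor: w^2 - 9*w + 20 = (w - 4)*(w - 5)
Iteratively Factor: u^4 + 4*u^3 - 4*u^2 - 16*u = (u + 2)*(u^3 + 2*u^2 - 8*u) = u*(u + 2)*(u^2 + 2*u - 8) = u*(u + 2)*(u + 4)*(u - 2)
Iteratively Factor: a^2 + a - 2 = (a + 2)*(a - 1)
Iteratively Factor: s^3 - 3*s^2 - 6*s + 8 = (s - 1)*(s^2 - 2*s - 8) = (s - 1)*(s + 2)*(s - 4)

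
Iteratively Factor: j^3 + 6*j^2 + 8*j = (j)*(j^2 + 6*j + 8) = j*(j + 2)*(j + 4)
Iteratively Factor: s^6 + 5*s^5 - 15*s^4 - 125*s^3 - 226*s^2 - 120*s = (s + 2)*(s^5 + 3*s^4 - 21*s^3 - 83*s^2 - 60*s) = (s + 2)*(s + 4)*(s^4 - s^3 - 17*s^2 - 15*s) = (s + 2)*(s + 3)*(s + 4)*(s^3 - 4*s^2 - 5*s) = (s + 1)*(s + 2)*(s + 3)*(s + 4)*(s^2 - 5*s) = s*(s + 1)*(s + 2)*(s + 3)*(s + 4)*(s - 5)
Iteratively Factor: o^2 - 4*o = (o)*(o - 4)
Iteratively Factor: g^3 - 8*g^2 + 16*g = (g)*(g^2 - 8*g + 16) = g*(g - 4)*(g - 4)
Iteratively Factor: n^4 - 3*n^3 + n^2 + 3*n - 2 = (n + 1)*(n^3 - 4*n^2 + 5*n - 2) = (n - 1)*(n + 1)*(n^2 - 3*n + 2) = (n - 2)*(n - 1)*(n + 1)*(n - 1)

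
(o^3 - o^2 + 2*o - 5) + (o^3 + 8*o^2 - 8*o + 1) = 2*o^3 + 7*o^2 - 6*o - 4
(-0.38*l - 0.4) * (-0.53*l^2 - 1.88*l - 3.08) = 0.2014*l^3 + 0.9264*l^2 + 1.9224*l + 1.232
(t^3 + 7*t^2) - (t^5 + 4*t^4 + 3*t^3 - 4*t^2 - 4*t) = -t^5 - 4*t^4 - 2*t^3 + 11*t^2 + 4*t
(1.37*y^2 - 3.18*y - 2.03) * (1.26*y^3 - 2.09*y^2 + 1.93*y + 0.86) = 1.7262*y^5 - 6.8701*y^4 + 6.7325*y^3 - 0.716500000000001*y^2 - 6.6527*y - 1.7458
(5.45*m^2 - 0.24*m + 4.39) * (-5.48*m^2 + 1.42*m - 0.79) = -29.866*m^4 + 9.0542*m^3 - 28.7035*m^2 + 6.4234*m - 3.4681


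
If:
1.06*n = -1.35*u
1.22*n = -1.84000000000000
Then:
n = -1.51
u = 1.18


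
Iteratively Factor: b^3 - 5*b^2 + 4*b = (b - 4)*(b^2 - b) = b*(b - 4)*(b - 1)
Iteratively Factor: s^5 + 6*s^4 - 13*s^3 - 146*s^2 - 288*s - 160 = (s + 2)*(s^4 + 4*s^3 - 21*s^2 - 104*s - 80) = (s + 1)*(s + 2)*(s^3 + 3*s^2 - 24*s - 80) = (s - 5)*(s + 1)*(s + 2)*(s^2 + 8*s + 16) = (s - 5)*(s + 1)*(s + 2)*(s + 4)*(s + 4)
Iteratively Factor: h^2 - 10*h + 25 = (h - 5)*(h - 5)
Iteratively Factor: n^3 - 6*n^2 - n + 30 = (n - 3)*(n^2 - 3*n - 10) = (n - 3)*(n + 2)*(n - 5)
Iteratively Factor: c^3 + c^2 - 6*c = (c - 2)*(c^2 + 3*c) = (c - 2)*(c + 3)*(c)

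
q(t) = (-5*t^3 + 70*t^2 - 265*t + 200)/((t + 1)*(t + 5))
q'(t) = (-15*t^2 + 140*t - 265)/((t + 1)*(t + 5)) - (-5*t^3 + 70*t^2 - 265*t + 200)/((t + 1)*(t + 5)^2) - (-5*t^3 + 70*t^2 - 265*t + 200)/((t + 1)^2*(t + 5))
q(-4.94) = -16159.56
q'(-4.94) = 270819.64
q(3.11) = -2.93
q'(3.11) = 1.83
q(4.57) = -0.49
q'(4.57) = 1.29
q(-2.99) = -437.96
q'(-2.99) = 202.24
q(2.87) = -3.35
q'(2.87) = 1.73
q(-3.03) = -446.28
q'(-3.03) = 213.47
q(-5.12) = 8217.83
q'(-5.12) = 67695.38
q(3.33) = -2.52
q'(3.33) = 1.85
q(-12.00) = 287.01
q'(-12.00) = 13.78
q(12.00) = -6.97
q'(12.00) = -2.43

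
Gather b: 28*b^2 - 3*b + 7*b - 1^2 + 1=28*b^2 + 4*b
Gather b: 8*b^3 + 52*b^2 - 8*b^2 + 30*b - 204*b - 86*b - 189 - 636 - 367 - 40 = 8*b^3 + 44*b^2 - 260*b - 1232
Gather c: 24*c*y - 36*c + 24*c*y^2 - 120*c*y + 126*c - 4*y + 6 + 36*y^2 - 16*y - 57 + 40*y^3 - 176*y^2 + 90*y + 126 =c*(24*y^2 - 96*y + 90) + 40*y^3 - 140*y^2 + 70*y + 75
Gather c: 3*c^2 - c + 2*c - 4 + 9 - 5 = 3*c^2 + c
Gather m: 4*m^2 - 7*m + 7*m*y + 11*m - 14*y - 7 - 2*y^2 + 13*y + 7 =4*m^2 + m*(7*y + 4) - 2*y^2 - y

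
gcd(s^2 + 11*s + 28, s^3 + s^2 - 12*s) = s + 4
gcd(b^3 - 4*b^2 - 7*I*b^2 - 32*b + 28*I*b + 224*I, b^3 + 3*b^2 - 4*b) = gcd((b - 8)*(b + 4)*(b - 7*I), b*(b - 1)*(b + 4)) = b + 4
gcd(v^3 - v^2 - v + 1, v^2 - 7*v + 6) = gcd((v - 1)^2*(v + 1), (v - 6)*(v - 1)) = v - 1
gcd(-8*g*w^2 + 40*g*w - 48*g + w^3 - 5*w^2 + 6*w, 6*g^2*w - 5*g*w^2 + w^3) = 1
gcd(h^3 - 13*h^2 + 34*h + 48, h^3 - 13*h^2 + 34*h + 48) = h^3 - 13*h^2 + 34*h + 48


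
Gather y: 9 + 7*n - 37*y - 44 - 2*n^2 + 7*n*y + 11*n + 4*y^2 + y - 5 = -2*n^2 + 18*n + 4*y^2 + y*(7*n - 36) - 40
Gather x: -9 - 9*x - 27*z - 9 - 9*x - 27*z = -18*x - 54*z - 18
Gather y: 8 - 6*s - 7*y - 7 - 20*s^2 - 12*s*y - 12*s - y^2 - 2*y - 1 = -20*s^2 - 18*s - y^2 + y*(-12*s - 9)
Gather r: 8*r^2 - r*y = 8*r^2 - r*y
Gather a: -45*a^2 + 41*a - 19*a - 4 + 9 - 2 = -45*a^2 + 22*a + 3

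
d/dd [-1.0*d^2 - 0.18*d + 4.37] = -2.0*d - 0.18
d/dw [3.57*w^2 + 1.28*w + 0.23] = 7.14*w + 1.28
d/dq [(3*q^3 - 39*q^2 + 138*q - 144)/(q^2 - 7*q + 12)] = 3*(q^2 - 8*q + 24)/(q^2 - 8*q + 16)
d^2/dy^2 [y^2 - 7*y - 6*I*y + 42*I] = 2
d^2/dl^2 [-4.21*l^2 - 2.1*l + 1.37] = -8.42000000000000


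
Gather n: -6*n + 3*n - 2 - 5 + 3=-3*n - 4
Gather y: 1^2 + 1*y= y + 1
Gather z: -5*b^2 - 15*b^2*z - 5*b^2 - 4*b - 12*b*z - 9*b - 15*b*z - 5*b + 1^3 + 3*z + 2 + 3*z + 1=-10*b^2 - 18*b + z*(-15*b^2 - 27*b + 6) + 4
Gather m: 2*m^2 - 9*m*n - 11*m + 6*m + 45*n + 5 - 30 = 2*m^2 + m*(-9*n - 5) + 45*n - 25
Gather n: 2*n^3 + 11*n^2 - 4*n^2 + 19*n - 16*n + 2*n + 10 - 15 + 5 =2*n^3 + 7*n^2 + 5*n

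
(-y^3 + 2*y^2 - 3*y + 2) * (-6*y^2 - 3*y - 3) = 6*y^5 - 9*y^4 + 15*y^3 - 9*y^2 + 3*y - 6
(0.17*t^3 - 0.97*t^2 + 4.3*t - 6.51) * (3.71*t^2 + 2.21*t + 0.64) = 0.6307*t^5 - 3.223*t^4 + 13.9181*t^3 - 15.2699*t^2 - 11.6351*t - 4.1664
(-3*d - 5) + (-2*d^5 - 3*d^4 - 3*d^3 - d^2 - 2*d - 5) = -2*d^5 - 3*d^4 - 3*d^3 - d^2 - 5*d - 10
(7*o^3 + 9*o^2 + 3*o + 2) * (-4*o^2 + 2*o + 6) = -28*o^5 - 22*o^4 + 48*o^3 + 52*o^2 + 22*o + 12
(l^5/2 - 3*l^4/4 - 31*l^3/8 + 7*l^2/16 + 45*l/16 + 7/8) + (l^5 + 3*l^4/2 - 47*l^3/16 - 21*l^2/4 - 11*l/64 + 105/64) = 3*l^5/2 + 3*l^4/4 - 109*l^3/16 - 77*l^2/16 + 169*l/64 + 161/64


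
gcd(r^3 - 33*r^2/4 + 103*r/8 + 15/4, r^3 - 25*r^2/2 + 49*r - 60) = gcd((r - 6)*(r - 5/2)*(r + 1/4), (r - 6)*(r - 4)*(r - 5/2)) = r^2 - 17*r/2 + 15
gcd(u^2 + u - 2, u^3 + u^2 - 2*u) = u^2 + u - 2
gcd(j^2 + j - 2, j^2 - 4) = j + 2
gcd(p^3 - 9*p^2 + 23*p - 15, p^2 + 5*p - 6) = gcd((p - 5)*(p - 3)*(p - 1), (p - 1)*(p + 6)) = p - 1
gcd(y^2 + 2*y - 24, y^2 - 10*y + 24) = y - 4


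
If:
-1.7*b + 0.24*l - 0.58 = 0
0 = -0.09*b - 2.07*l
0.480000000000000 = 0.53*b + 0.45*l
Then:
No Solution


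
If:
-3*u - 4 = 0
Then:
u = -4/3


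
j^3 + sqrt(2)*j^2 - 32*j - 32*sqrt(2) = (j - 4*sqrt(2))*(j + sqrt(2))*(j + 4*sqrt(2))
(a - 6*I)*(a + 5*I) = a^2 - I*a + 30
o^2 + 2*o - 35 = (o - 5)*(o + 7)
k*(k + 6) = k^2 + 6*k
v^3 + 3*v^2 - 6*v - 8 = (v - 2)*(v + 1)*(v + 4)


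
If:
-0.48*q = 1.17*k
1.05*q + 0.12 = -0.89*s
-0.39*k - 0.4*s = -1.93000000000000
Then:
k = 1.29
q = -3.14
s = 3.57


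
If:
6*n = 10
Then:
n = 5/3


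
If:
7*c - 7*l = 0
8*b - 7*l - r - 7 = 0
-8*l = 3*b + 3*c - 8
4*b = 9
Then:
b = 9/4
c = 5/44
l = 5/44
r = 449/44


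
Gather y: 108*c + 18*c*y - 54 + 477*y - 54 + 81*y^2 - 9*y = 108*c + 81*y^2 + y*(18*c + 468) - 108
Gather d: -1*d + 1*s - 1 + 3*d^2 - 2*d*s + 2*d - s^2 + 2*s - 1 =3*d^2 + d*(1 - 2*s) - s^2 + 3*s - 2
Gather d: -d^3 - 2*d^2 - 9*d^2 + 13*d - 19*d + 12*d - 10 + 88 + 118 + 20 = -d^3 - 11*d^2 + 6*d + 216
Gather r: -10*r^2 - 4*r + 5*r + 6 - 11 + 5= -10*r^2 + r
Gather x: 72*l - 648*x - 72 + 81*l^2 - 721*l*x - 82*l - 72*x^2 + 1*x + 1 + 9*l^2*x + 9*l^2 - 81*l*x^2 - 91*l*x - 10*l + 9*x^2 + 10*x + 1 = 90*l^2 - 20*l + x^2*(-81*l - 63) + x*(9*l^2 - 812*l - 637) - 70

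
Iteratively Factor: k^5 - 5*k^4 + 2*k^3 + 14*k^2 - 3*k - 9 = (k + 1)*(k^4 - 6*k^3 + 8*k^2 + 6*k - 9) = (k + 1)^2*(k^3 - 7*k^2 + 15*k - 9) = (k - 3)*(k + 1)^2*(k^2 - 4*k + 3) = (k - 3)^2*(k + 1)^2*(k - 1)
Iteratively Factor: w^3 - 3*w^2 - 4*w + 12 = (w + 2)*(w^2 - 5*w + 6) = (w - 2)*(w + 2)*(w - 3)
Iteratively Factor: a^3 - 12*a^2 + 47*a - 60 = (a - 5)*(a^2 - 7*a + 12) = (a - 5)*(a - 4)*(a - 3)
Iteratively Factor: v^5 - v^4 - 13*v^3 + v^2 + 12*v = (v - 4)*(v^4 + 3*v^3 - v^2 - 3*v) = (v - 4)*(v + 1)*(v^3 + 2*v^2 - 3*v) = (v - 4)*(v + 1)*(v + 3)*(v^2 - v) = (v - 4)*(v - 1)*(v + 1)*(v + 3)*(v)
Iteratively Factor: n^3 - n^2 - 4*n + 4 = (n + 2)*(n^2 - 3*n + 2) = (n - 1)*(n + 2)*(n - 2)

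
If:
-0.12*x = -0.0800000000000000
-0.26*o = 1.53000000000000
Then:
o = -5.88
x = 0.67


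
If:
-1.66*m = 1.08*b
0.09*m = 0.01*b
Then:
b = 0.00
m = 0.00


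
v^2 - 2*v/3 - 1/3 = (v - 1)*(v + 1/3)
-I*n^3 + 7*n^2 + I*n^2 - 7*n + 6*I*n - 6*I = (n - 1)*(n + 6*I)*(-I*n + 1)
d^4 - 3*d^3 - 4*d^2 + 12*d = d*(d - 3)*(d - 2)*(d + 2)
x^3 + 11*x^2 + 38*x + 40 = (x + 2)*(x + 4)*(x + 5)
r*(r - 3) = r^2 - 3*r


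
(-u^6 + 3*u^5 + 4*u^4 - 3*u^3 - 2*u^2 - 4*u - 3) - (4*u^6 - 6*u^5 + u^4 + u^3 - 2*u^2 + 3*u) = -5*u^6 + 9*u^5 + 3*u^4 - 4*u^3 - 7*u - 3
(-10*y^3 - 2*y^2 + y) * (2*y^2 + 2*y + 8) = -20*y^5 - 24*y^4 - 82*y^3 - 14*y^2 + 8*y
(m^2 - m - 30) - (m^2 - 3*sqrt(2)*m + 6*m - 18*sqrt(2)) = -7*m + 3*sqrt(2)*m - 30 + 18*sqrt(2)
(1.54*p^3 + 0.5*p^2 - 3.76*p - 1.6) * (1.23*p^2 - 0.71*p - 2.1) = 1.8942*p^5 - 0.4784*p^4 - 8.2138*p^3 - 0.3484*p^2 + 9.032*p + 3.36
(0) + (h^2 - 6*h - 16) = h^2 - 6*h - 16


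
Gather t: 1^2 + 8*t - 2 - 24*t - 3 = -16*t - 4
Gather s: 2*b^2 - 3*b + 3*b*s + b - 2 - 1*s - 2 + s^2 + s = 2*b^2 + 3*b*s - 2*b + s^2 - 4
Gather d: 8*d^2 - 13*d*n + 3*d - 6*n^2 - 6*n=8*d^2 + d*(3 - 13*n) - 6*n^2 - 6*n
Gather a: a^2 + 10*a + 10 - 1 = a^2 + 10*a + 9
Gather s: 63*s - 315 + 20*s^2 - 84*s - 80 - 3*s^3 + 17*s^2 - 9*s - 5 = -3*s^3 + 37*s^2 - 30*s - 400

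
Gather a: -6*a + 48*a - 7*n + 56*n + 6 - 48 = 42*a + 49*n - 42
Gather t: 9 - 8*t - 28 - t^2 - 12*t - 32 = -t^2 - 20*t - 51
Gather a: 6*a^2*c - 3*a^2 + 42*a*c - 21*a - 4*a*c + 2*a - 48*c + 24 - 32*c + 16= a^2*(6*c - 3) + a*(38*c - 19) - 80*c + 40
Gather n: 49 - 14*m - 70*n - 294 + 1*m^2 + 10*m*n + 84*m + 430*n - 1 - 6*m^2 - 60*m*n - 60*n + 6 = -5*m^2 + 70*m + n*(300 - 50*m) - 240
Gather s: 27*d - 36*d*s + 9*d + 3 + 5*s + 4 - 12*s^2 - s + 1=36*d - 12*s^2 + s*(4 - 36*d) + 8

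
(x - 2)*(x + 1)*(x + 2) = x^3 + x^2 - 4*x - 4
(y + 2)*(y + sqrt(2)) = y^2 + sqrt(2)*y + 2*y + 2*sqrt(2)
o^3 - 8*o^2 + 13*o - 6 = (o - 6)*(o - 1)^2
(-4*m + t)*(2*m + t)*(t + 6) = -8*m^2*t - 48*m^2 - 2*m*t^2 - 12*m*t + t^3 + 6*t^2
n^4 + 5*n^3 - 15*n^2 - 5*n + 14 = (n - 2)*(n - 1)*(n + 1)*(n + 7)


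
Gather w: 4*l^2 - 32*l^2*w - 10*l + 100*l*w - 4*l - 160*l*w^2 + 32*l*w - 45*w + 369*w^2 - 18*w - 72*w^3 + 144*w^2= 4*l^2 - 14*l - 72*w^3 + w^2*(513 - 160*l) + w*(-32*l^2 + 132*l - 63)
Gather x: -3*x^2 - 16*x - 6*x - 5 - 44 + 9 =-3*x^2 - 22*x - 40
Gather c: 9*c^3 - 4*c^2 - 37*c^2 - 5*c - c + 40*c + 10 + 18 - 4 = 9*c^3 - 41*c^2 + 34*c + 24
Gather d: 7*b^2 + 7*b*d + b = 7*b^2 + 7*b*d + b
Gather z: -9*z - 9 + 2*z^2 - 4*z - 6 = 2*z^2 - 13*z - 15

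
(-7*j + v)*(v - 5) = -7*j*v + 35*j + v^2 - 5*v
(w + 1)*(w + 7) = w^2 + 8*w + 7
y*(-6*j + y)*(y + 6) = -6*j*y^2 - 36*j*y + y^3 + 6*y^2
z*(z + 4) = z^2 + 4*z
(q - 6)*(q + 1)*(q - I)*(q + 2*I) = q^4 - 5*q^3 + I*q^3 - 4*q^2 - 5*I*q^2 - 10*q - 6*I*q - 12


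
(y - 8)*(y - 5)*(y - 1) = y^3 - 14*y^2 + 53*y - 40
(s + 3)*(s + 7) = s^2 + 10*s + 21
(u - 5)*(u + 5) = u^2 - 25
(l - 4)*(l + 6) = l^2 + 2*l - 24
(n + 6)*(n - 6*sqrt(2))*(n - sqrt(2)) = n^3 - 7*sqrt(2)*n^2 + 6*n^2 - 42*sqrt(2)*n + 12*n + 72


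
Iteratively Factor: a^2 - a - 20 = (a + 4)*(a - 5)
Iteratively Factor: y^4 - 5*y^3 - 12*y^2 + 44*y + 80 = (y - 5)*(y^3 - 12*y - 16) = (y - 5)*(y - 4)*(y^2 + 4*y + 4) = (y - 5)*(y - 4)*(y + 2)*(y + 2)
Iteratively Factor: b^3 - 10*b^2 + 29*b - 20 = (b - 5)*(b^2 - 5*b + 4) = (b - 5)*(b - 4)*(b - 1)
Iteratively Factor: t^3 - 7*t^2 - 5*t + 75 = (t - 5)*(t^2 - 2*t - 15) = (t - 5)*(t + 3)*(t - 5)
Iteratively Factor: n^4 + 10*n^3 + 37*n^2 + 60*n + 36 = (n + 2)*(n^3 + 8*n^2 + 21*n + 18) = (n + 2)^2*(n^2 + 6*n + 9) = (n + 2)^2*(n + 3)*(n + 3)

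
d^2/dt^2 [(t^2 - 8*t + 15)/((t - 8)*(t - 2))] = 2*(2*t^3 - 3*t^2 - 66*t + 236)/(t^6 - 30*t^5 + 348*t^4 - 1960*t^3 + 5568*t^2 - 7680*t + 4096)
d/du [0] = 0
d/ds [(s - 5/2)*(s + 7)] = 2*s + 9/2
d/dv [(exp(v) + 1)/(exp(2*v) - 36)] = (-2*(exp(v) + 1)*exp(v) + exp(2*v) - 36)*exp(v)/(exp(2*v) - 36)^2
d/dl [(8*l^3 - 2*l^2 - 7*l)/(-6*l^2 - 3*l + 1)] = (-48*l^4 - 48*l^3 - 12*l^2 - 4*l - 7)/(36*l^4 + 36*l^3 - 3*l^2 - 6*l + 1)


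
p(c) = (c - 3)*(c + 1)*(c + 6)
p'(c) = (c - 3)*(c + 1) + (c - 3)*(c + 6) + (c + 1)*(c + 6)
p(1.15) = -28.44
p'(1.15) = -1.83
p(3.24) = 9.40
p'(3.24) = 42.41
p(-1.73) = 14.74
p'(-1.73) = -19.86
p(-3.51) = 40.69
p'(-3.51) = -6.12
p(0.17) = -20.43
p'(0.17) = -13.55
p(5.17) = 149.55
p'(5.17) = 106.55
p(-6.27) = -13.19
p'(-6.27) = 52.78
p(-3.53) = 40.81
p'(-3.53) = -5.86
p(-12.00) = -990.00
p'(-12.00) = 321.00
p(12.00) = 2106.00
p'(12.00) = 513.00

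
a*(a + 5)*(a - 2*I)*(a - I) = a^4 + 5*a^3 - 3*I*a^3 - 2*a^2 - 15*I*a^2 - 10*a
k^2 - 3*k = k*(k - 3)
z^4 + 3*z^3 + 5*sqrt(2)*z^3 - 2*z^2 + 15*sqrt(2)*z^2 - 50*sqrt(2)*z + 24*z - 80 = (z - 2)*(z + 5)*(z + sqrt(2))*(z + 4*sqrt(2))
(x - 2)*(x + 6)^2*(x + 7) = x^4 + 17*x^3 + 82*x^2 + 12*x - 504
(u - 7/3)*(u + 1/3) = u^2 - 2*u - 7/9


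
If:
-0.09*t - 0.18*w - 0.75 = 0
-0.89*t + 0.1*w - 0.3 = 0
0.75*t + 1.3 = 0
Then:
No Solution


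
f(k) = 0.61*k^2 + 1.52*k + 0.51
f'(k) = 1.22*k + 1.52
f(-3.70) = 3.24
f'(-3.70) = -2.99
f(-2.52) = 0.55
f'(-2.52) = -1.55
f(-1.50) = -0.40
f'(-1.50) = -0.31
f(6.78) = 38.86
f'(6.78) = 9.79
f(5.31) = 25.78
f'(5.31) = 8.00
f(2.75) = 9.30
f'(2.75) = 4.88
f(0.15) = 0.75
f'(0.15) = 1.70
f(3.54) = 13.54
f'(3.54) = 5.84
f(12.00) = 106.59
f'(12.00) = 16.16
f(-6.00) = 13.35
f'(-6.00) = -5.80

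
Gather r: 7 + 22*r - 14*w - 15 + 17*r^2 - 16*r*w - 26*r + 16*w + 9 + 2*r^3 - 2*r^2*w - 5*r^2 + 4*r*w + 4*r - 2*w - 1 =2*r^3 + r^2*(12 - 2*w) - 12*r*w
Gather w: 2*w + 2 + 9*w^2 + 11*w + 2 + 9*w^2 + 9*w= 18*w^2 + 22*w + 4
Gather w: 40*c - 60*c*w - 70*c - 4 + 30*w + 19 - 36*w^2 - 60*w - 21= -30*c - 36*w^2 + w*(-60*c - 30) - 6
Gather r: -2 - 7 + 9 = 0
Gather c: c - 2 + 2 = c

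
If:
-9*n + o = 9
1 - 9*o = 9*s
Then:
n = -s/9 - 80/81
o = 1/9 - s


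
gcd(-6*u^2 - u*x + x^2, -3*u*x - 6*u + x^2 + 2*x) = -3*u + x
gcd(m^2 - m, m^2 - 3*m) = m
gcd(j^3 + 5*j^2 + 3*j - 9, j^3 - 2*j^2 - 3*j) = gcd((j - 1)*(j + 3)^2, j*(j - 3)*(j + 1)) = 1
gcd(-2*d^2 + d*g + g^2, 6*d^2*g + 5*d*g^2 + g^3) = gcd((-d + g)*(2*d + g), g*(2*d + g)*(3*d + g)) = 2*d + g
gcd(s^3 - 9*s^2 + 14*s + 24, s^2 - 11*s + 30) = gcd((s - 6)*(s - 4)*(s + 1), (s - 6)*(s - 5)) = s - 6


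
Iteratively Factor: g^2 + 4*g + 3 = (g + 3)*(g + 1)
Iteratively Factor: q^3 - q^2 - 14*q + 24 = (q + 4)*(q^2 - 5*q + 6) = (q - 3)*(q + 4)*(q - 2)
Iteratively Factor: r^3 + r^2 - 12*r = (r)*(r^2 + r - 12) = r*(r + 4)*(r - 3)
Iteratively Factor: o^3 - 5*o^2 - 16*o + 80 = (o + 4)*(o^2 - 9*o + 20) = (o - 4)*(o + 4)*(o - 5)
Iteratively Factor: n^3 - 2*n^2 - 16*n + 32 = (n - 2)*(n^2 - 16) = (n - 4)*(n - 2)*(n + 4)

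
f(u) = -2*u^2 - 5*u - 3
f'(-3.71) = 9.84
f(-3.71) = -11.98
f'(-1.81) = 2.24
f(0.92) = -9.29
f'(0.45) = -6.80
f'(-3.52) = 9.08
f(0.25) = -4.38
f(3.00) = -36.00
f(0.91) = -9.21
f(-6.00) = -45.00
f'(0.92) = -8.68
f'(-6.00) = 19.00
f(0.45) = -5.66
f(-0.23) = -1.96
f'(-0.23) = -4.08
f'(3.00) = -17.00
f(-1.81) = -0.50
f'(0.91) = -8.64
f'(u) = -4*u - 5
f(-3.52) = -10.18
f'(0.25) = -6.00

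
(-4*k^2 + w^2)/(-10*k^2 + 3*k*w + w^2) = (2*k + w)/(5*k + w)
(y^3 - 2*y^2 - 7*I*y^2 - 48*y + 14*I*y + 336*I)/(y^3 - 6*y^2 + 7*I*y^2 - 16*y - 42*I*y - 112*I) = (y^2 + y*(6 - 7*I) - 42*I)/(y^2 + y*(2 + 7*I) + 14*I)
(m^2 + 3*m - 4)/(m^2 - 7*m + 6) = (m + 4)/(m - 6)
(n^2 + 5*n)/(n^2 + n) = (n + 5)/(n + 1)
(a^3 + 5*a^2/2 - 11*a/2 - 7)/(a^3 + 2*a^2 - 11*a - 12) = (a^2 + 3*a/2 - 7)/(a^2 + a - 12)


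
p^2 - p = p*(p - 1)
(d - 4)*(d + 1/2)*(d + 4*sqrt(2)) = d^3 - 7*d^2/2 + 4*sqrt(2)*d^2 - 14*sqrt(2)*d - 2*d - 8*sqrt(2)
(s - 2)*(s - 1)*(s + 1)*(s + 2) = s^4 - 5*s^2 + 4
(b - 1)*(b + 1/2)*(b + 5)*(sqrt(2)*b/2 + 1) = sqrt(2)*b^4/2 + b^3 + 9*sqrt(2)*b^3/4 - 3*sqrt(2)*b^2/2 + 9*b^2/2 - 3*b - 5*sqrt(2)*b/4 - 5/2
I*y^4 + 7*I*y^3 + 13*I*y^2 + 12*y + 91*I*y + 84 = (y + 7)*(y - 3*I)*(y + 4*I)*(I*y + 1)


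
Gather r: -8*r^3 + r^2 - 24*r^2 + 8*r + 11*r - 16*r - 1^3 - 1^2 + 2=-8*r^3 - 23*r^2 + 3*r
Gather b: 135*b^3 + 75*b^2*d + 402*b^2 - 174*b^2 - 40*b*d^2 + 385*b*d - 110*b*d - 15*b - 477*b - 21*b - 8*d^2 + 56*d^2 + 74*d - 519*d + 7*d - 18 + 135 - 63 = 135*b^3 + b^2*(75*d + 228) + b*(-40*d^2 + 275*d - 513) + 48*d^2 - 438*d + 54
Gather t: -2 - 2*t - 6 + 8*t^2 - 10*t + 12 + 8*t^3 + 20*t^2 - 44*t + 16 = 8*t^3 + 28*t^2 - 56*t + 20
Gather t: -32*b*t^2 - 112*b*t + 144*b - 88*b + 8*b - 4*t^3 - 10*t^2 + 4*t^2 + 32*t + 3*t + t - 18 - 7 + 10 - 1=64*b - 4*t^3 + t^2*(-32*b - 6) + t*(36 - 112*b) - 16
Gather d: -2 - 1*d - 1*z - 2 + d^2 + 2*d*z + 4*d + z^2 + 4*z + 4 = d^2 + d*(2*z + 3) + z^2 + 3*z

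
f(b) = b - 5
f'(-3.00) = 1.00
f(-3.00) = -8.00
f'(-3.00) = 1.00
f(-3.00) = -8.00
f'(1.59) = 1.00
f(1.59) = -3.41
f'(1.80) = 1.00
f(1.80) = -3.20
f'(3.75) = 1.00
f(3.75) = -1.25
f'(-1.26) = 1.00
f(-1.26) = -6.26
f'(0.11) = 1.00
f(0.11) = -4.89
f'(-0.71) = 1.00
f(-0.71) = -5.71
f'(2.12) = 1.00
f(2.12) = -2.88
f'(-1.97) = 1.00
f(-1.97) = -6.97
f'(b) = 1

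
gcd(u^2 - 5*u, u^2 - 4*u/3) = u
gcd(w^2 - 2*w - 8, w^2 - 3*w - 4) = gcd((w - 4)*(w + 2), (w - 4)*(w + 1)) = w - 4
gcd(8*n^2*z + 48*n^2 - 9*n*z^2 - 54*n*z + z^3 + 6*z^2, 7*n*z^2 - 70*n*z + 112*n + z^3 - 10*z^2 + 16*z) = 1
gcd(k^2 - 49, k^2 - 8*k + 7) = k - 7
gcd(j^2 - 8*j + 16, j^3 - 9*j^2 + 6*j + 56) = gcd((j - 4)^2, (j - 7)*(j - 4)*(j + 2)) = j - 4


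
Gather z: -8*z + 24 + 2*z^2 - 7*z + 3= 2*z^2 - 15*z + 27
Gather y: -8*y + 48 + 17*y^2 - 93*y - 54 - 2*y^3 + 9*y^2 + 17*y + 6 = -2*y^3 + 26*y^2 - 84*y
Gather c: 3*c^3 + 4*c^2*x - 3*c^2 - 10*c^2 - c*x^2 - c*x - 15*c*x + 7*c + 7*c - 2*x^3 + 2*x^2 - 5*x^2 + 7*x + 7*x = 3*c^3 + c^2*(4*x - 13) + c*(-x^2 - 16*x + 14) - 2*x^3 - 3*x^2 + 14*x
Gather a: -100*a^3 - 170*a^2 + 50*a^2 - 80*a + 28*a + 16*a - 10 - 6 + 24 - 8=-100*a^3 - 120*a^2 - 36*a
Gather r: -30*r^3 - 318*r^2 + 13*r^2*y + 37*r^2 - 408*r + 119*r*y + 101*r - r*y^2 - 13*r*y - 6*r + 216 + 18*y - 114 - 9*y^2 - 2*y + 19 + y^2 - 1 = -30*r^3 + r^2*(13*y - 281) + r*(-y^2 + 106*y - 313) - 8*y^2 + 16*y + 120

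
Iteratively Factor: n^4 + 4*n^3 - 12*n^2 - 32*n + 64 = (n - 2)*(n^3 + 6*n^2 - 32) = (n - 2)*(n + 4)*(n^2 + 2*n - 8) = (n - 2)*(n + 4)^2*(n - 2)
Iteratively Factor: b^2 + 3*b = (b + 3)*(b)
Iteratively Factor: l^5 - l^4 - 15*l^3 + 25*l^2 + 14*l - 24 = (l + 1)*(l^4 - 2*l^3 - 13*l^2 + 38*l - 24) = (l - 3)*(l + 1)*(l^3 + l^2 - 10*l + 8) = (l - 3)*(l - 1)*(l + 1)*(l^2 + 2*l - 8) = (l - 3)*(l - 1)*(l + 1)*(l + 4)*(l - 2)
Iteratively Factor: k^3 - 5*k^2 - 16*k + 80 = (k - 5)*(k^2 - 16) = (k - 5)*(k - 4)*(k + 4)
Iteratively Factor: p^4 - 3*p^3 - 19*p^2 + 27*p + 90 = (p - 5)*(p^3 + 2*p^2 - 9*p - 18) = (p - 5)*(p + 2)*(p^2 - 9) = (p - 5)*(p - 3)*(p + 2)*(p + 3)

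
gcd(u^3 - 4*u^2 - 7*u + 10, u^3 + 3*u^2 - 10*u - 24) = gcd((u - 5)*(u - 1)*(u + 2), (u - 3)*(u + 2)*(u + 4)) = u + 2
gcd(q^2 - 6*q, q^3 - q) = q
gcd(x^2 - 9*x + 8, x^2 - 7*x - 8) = x - 8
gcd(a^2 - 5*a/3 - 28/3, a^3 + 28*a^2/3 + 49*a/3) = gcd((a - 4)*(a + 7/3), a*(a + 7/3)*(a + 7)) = a + 7/3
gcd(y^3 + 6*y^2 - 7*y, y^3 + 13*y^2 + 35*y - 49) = y^2 + 6*y - 7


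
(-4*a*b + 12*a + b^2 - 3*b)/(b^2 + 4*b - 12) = (-4*a*b + 12*a + b^2 - 3*b)/(b^2 + 4*b - 12)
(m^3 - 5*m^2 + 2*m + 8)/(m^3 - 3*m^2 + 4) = (m - 4)/(m - 2)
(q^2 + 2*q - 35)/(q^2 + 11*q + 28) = (q - 5)/(q + 4)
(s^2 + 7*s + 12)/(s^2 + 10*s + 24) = (s + 3)/(s + 6)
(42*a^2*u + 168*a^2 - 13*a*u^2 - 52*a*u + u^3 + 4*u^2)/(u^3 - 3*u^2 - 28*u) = (42*a^2 - 13*a*u + u^2)/(u*(u - 7))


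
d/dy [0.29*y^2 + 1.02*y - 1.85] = 0.58*y + 1.02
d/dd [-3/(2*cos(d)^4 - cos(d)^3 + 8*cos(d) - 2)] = 3*(-8*cos(d)^3 + 3*cos(d)^2 - 8)*sin(d)/(2*cos(d)^4 - cos(d)^3 + 8*cos(d) - 2)^2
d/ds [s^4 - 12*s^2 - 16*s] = 4*s^3 - 24*s - 16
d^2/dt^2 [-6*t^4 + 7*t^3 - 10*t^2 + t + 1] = -72*t^2 + 42*t - 20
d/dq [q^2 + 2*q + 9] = 2*q + 2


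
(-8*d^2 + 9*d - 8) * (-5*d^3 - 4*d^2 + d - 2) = 40*d^5 - 13*d^4 - 4*d^3 + 57*d^2 - 26*d + 16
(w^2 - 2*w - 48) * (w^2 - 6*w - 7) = w^4 - 8*w^3 - 43*w^2 + 302*w + 336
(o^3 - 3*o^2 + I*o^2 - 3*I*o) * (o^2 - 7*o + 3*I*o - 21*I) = o^5 - 10*o^4 + 4*I*o^4 + 18*o^3 - 40*I*o^3 + 30*o^2 + 84*I*o^2 - 63*o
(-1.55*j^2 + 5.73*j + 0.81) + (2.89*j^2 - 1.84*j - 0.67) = 1.34*j^2 + 3.89*j + 0.14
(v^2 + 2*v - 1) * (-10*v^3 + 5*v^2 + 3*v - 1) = -10*v^5 - 15*v^4 + 23*v^3 - 5*v + 1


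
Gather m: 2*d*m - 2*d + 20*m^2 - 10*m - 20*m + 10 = -2*d + 20*m^2 + m*(2*d - 30) + 10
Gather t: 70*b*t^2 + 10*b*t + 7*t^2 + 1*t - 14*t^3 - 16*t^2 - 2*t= -14*t^3 + t^2*(70*b - 9) + t*(10*b - 1)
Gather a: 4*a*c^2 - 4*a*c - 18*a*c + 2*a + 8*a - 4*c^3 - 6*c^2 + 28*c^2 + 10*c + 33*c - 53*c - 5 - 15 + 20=a*(4*c^2 - 22*c + 10) - 4*c^3 + 22*c^2 - 10*c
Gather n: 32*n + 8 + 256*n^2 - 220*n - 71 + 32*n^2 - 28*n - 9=288*n^2 - 216*n - 72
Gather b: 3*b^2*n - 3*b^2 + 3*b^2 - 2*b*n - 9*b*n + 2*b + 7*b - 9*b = 3*b^2*n - 11*b*n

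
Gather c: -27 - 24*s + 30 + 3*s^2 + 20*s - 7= 3*s^2 - 4*s - 4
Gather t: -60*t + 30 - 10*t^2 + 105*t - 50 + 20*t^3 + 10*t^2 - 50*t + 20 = 20*t^3 - 5*t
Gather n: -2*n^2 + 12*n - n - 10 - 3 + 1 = -2*n^2 + 11*n - 12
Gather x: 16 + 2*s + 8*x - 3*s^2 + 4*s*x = -3*s^2 + 2*s + x*(4*s + 8) + 16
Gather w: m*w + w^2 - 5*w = w^2 + w*(m - 5)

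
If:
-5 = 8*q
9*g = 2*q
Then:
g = -5/36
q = -5/8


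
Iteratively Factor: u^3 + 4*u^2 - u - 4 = (u + 1)*(u^2 + 3*u - 4) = (u + 1)*(u + 4)*(u - 1)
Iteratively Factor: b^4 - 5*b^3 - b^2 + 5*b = (b)*(b^3 - 5*b^2 - b + 5) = b*(b - 1)*(b^2 - 4*b - 5) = b*(b - 1)*(b + 1)*(b - 5)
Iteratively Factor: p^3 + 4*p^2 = (p)*(p^2 + 4*p) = p^2*(p + 4)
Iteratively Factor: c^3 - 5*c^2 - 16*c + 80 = (c - 5)*(c^2 - 16) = (c - 5)*(c + 4)*(c - 4)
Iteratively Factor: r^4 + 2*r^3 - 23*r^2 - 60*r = (r - 5)*(r^3 + 7*r^2 + 12*r) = (r - 5)*(r + 4)*(r^2 + 3*r) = (r - 5)*(r + 3)*(r + 4)*(r)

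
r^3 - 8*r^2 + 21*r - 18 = (r - 3)^2*(r - 2)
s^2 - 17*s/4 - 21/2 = (s - 6)*(s + 7/4)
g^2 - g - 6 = (g - 3)*(g + 2)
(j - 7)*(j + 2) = j^2 - 5*j - 14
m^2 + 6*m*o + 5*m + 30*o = (m + 5)*(m + 6*o)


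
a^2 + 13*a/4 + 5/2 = (a + 5/4)*(a + 2)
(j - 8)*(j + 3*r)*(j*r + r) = j^3*r + 3*j^2*r^2 - 7*j^2*r - 21*j*r^2 - 8*j*r - 24*r^2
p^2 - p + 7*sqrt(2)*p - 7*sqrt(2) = (p - 1)*(p + 7*sqrt(2))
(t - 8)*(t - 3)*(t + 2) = t^3 - 9*t^2 + 2*t + 48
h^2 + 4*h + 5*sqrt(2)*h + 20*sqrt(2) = (h + 4)*(h + 5*sqrt(2))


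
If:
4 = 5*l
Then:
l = 4/5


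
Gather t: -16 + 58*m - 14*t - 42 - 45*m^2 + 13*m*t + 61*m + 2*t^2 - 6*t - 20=-45*m^2 + 119*m + 2*t^2 + t*(13*m - 20) - 78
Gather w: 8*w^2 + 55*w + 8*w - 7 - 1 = 8*w^2 + 63*w - 8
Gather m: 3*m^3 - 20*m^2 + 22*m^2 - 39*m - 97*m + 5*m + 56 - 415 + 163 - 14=3*m^3 + 2*m^2 - 131*m - 210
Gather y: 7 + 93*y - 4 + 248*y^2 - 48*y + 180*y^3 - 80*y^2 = 180*y^3 + 168*y^2 + 45*y + 3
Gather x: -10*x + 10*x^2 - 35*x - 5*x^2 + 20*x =5*x^2 - 25*x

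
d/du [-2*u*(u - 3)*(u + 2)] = -6*u^2 + 4*u + 12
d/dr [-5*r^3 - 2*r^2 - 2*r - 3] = -15*r^2 - 4*r - 2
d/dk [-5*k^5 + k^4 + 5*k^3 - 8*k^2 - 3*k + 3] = -25*k^4 + 4*k^3 + 15*k^2 - 16*k - 3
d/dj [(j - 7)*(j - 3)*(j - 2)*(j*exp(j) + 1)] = j^4*exp(j) - 8*j^3*exp(j) + 5*j^2*exp(j) + 3*j^2 + 40*j*exp(j) - 24*j - 42*exp(j) + 41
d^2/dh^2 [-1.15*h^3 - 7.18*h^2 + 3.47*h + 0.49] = -6.9*h - 14.36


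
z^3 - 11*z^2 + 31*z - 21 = (z - 7)*(z - 3)*(z - 1)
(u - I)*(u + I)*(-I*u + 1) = -I*u^3 + u^2 - I*u + 1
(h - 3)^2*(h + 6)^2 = h^4 + 6*h^3 - 27*h^2 - 108*h + 324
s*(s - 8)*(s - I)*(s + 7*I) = s^4 - 8*s^3 + 6*I*s^3 + 7*s^2 - 48*I*s^2 - 56*s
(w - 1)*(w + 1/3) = w^2 - 2*w/3 - 1/3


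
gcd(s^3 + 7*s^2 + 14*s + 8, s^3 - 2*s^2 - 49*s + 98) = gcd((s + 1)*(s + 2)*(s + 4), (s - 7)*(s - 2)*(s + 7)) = 1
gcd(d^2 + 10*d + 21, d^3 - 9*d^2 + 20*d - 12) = 1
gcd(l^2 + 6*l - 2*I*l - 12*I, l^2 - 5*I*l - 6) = l - 2*I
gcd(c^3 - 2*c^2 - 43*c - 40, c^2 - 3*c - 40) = c^2 - 3*c - 40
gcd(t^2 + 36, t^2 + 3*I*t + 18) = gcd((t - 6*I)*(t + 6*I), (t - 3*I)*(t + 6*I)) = t + 6*I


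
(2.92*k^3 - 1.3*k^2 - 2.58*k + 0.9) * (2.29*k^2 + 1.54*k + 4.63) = 6.6868*k^5 + 1.5198*k^4 + 5.6094*k^3 - 7.9312*k^2 - 10.5594*k + 4.167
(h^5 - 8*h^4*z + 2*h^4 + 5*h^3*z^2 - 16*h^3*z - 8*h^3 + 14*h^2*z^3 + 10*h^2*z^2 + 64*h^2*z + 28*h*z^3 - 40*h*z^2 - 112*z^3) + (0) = h^5 - 8*h^4*z + 2*h^4 + 5*h^3*z^2 - 16*h^3*z - 8*h^3 + 14*h^2*z^3 + 10*h^2*z^2 + 64*h^2*z + 28*h*z^3 - 40*h*z^2 - 112*z^3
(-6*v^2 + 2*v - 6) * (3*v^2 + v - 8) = -18*v^4 + 32*v^2 - 22*v + 48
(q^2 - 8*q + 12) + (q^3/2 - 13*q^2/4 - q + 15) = q^3/2 - 9*q^2/4 - 9*q + 27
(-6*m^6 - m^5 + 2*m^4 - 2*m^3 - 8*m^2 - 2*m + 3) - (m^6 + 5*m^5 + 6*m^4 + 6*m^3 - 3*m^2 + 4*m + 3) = -7*m^6 - 6*m^5 - 4*m^4 - 8*m^3 - 5*m^2 - 6*m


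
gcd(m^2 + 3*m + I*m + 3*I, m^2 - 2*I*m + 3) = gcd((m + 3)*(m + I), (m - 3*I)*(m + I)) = m + I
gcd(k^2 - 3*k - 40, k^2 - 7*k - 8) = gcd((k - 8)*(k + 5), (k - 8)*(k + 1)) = k - 8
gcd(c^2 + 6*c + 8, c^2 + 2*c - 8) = c + 4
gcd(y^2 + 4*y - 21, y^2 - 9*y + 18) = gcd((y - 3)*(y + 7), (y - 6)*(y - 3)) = y - 3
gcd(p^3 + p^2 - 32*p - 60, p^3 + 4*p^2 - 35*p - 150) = p^2 - p - 30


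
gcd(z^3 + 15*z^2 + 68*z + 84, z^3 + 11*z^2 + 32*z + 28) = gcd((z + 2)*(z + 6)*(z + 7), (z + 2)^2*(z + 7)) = z^2 + 9*z + 14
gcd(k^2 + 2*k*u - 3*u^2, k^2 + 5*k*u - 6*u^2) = -k + u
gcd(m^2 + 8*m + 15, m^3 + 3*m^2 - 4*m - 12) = m + 3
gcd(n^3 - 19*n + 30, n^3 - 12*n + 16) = n - 2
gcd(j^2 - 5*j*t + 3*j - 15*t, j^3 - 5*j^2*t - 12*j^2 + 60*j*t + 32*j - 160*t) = -j + 5*t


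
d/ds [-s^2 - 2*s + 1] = -2*s - 2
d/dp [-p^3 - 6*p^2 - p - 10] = -3*p^2 - 12*p - 1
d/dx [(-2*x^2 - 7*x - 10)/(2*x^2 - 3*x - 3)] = (20*x^2 + 52*x - 9)/(4*x^4 - 12*x^3 - 3*x^2 + 18*x + 9)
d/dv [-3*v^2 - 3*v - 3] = -6*v - 3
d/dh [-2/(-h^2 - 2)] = -4*h/(h^2 + 2)^2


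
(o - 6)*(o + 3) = o^2 - 3*o - 18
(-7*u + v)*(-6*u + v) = 42*u^2 - 13*u*v + v^2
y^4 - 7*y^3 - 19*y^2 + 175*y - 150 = (y - 6)*(y - 5)*(y - 1)*(y + 5)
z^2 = z^2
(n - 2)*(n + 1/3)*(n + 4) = n^3 + 7*n^2/3 - 22*n/3 - 8/3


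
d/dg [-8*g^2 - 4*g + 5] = -16*g - 4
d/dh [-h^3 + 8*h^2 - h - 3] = -3*h^2 + 16*h - 1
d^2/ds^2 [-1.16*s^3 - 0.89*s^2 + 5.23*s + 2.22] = -6.96*s - 1.78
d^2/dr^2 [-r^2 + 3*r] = -2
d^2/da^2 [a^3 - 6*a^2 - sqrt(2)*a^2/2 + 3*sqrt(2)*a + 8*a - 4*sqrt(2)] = 6*a - 12 - sqrt(2)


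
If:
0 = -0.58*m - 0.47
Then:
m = -0.81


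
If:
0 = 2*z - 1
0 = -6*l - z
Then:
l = -1/12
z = 1/2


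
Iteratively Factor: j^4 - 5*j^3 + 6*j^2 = (j - 3)*(j^3 - 2*j^2) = j*(j - 3)*(j^2 - 2*j) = j^2*(j - 3)*(j - 2)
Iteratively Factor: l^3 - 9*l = (l + 3)*(l^2 - 3*l) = (l - 3)*(l + 3)*(l)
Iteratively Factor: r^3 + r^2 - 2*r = (r + 2)*(r^2 - r) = (r - 1)*(r + 2)*(r)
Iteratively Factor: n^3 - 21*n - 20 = (n + 1)*(n^2 - n - 20) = (n - 5)*(n + 1)*(n + 4)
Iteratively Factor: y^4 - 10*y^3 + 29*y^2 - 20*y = (y - 5)*(y^3 - 5*y^2 + 4*y) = (y - 5)*(y - 1)*(y^2 - 4*y) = y*(y - 5)*(y - 1)*(y - 4)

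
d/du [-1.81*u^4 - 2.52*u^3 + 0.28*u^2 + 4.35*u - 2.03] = -7.24*u^3 - 7.56*u^2 + 0.56*u + 4.35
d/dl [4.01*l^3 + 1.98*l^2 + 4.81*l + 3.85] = 12.03*l^2 + 3.96*l + 4.81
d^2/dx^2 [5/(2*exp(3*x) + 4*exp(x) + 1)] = 10*(4*(3*exp(2*x) + 2)^2*exp(x) - (9*exp(2*x) + 2)*(2*exp(3*x) + 4*exp(x) + 1))*exp(x)/(2*exp(3*x) + 4*exp(x) + 1)^3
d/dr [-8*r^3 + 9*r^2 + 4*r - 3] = -24*r^2 + 18*r + 4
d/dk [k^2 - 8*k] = 2*k - 8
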